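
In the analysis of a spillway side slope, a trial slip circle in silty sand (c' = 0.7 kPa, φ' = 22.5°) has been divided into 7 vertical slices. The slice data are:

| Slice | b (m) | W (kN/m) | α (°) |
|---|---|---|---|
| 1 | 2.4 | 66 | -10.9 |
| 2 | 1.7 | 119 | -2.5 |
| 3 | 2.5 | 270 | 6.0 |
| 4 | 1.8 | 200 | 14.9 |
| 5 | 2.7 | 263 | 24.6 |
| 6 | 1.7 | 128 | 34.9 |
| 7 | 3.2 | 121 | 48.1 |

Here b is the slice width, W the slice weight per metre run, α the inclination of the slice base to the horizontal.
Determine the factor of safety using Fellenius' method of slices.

FS = 1.36

Ordinary method of slices: FS = Σ[c'·Δl_i + (W_i cosα_i)·tanφ'] / Σ W_i sinα_i, with Δl_i = b_i / cosα_i.
Slice 1: Δl = 2.4/cos(-10.9°) = 2.444 m; N'_1 = 66·cos(-10.9°) = 64.8; c'Δl = 1.71; W sinα = -12.5
Slice 2: Δl = 1.7/cos(-2.5°) = 1.702 m; N'_2 = 119·cos(-2.5°) = 118.9; c'Δl = 1.19; W sinα = -5.2
Slice 3: Δl = 2.5/cos6.0° = 2.514 m; N'_3 = 270·cos6.0° = 268.5; c'Δl = 1.76; W sinα = 28.2
Slice 4: Δl = 1.8/cos14.9° = 1.863 m; N'_4 = 200·cos14.9° = 193.3; c'Δl = 1.30; W sinα = 51.4
Slice 5: Δl = 2.7/cos24.6° = 2.970 m; N'_5 = 263·cos24.6° = 239.1; c'Δl = 2.08; W sinα = 109.5
Slice 6: Δl = 1.7/cos34.9° = 2.073 m; N'_6 = 128·cos34.9° = 105.0; c'Δl = 1.45; W sinα = 73.2
Slice 7: Δl = 3.2/cos48.1° = 4.792 m; N'_7 = 121·cos48.1° = 80.8; c'Δl = 3.35; W sinα = 90.1
Σc'Δl = 12.8 kN/m; ΣN' = 1070.4 kN/m; ΣW sinα = 334.8 kN/m
Resisting = 12.8 + 1070.4·tan22.5° = 12.8 + 443.4 = 456.2 kN/m
FS = 456.2 / 334.8 = 1.363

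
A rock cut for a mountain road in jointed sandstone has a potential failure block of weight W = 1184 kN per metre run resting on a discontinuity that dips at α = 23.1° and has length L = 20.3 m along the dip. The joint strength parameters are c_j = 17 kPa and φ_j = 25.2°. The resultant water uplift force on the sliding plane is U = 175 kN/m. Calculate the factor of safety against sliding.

FS = 1.67

Resolving the block weight along and normal to the plane and applying the Mohr–Coulomb strength on the joint:
N' = W cosα − U = 1184·cos23.1° − 175 = 914.1 kN/m
Driving force T = W sinα = 1184·sin23.1° = 464.5 kN/m
Resisting force R = c_j·L + N'·tanφ_j = 17·20.3 + 914.1·tan25.2° = 345.1 + 430.1 = 775.2 kN/m
FS = R / T = 775.2 / 464.5 = 1.669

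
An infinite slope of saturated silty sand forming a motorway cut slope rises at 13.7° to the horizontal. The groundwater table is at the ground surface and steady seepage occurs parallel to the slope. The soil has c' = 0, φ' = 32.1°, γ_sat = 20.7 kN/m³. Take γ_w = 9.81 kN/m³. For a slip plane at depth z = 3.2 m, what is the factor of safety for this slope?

With seepage parallel to the slope and the water table at the surface, the effective normal stress on the slip plane uses the buoyant unit weight γ' = γ_sat − γ_w while the driving shear stress uses γ_sat:
FS = [c' + γ' z cos²β tanφ'] / [γ_sat z sinβ cosβ]
(For c' = 0 this reduces to FS = (γ'/γ_sat)·tanφ'/tanβ.)
γ' = 20.7 − 9.81 = 10.89 kN/m³
Numerator = 0.0 + 10.89·3.2·cos²13.7°·tan32.1° = 0.0 + 10.89·3.2·0.9439·0.6273 = 20.634 kPa
Denominator = 20.7·3.2·sin13.7°·cos13.7° = 20.7·3.2·0.2368·0.9715 = 15.242 kPa
FS = 20.634 / 15.242 = 1.354

FS = 1.35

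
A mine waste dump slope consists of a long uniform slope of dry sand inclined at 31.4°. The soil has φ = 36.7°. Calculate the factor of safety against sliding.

FS = 1.22

For a dry cohesionless infinite slope the factor of safety is FS = tanφ / tanβ.
FS = tan36.7° / tan31.4° = 0.7454 / 0.6104 = 1.221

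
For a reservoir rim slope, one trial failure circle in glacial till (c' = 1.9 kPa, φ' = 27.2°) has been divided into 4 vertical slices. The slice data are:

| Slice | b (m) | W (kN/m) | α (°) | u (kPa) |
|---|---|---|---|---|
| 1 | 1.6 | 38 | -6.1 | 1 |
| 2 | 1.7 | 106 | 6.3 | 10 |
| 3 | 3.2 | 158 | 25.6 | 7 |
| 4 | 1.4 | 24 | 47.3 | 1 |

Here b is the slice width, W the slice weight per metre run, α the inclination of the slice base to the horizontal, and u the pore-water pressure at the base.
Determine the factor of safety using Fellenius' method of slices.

FS = 1.59

Ordinary method of slices: FS = Σ[c'·Δl_i + (W_i cosα_i − u_i·Δl_i)·tanφ'] / Σ W_i sinα_i, with Δl_i = b_i / cosα_i.
Slice 1: Δl = 1.6/cos(-6.1°) = 1.609 m; N'_1 = 38·cos(-6.1°) − 1·1.609 = 36.2; c'Δl = 3.06; W sinα = -4.0
Slice 2: Δl = 1.7/cos6.3° = 1.710 m; N'_2 = 106·cos6.3° − 10·1.710 = 88.3; c'Δl = 3.25; W sinα = 11.6
Slice 3: Δl = 3.2/cos25.6° = 3.548 m; N'_3 = 158·cos25.6° − 7·3.548 = 117.7; c'Δl = 6.74; W sinα = 68.3
Slice 4: Δl = 1.4/cos47.3° = 2.064 m; N'_4 = 24·cos47.3° − 1·2.064 = 14.2; c'Δl = 3.92; W sinα = 17.6
Σc'Δl = 17.0 kN/m; ΣN' = 256.3 kN/m; ΣW sinα = 93.5 kN/m
Resisting = 17.0 + 256.3·tan27.2° = 17.0 + 131.7 = 148.7 kN/m
FS = 148.7 / 93.5 = 1.590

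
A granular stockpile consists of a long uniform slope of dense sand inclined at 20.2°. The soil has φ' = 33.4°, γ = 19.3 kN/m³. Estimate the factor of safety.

For a dry cohesionless infinite slope the factor of safety is FS = tanφ' / tanβ.
FS = tan33.4° / tan20.2° = 0.6594 / 0.3679 = 1.792

FS = 1.79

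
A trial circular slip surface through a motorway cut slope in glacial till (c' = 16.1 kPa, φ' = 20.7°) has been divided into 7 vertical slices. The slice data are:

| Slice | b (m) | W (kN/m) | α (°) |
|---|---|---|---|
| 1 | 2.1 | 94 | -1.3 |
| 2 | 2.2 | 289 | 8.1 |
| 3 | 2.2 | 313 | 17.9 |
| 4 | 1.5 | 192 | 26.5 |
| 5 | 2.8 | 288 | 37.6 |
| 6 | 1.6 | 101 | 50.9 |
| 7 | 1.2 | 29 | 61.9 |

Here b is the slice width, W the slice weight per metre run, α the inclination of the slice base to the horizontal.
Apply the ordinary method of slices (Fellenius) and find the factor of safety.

FS = 1.42

Ordinary method of slices: FS = Σ[c'·Δl_i + (W_i cosα_i)·tanφ'] / Σ W_i sinα_i, with Δl_i = b_i / cosα_i.
Slice 1: Δl = 2.1/cos(-1.3°) = 2.101 m; N'_1 = 94·cos(-1.3°) = 94.0; c'Δl = 33.82; W sinα = -2.1
Slice 2: Δl = 2.2/cos8.1° = 2.222 m; N'_2 = 289·cos8.1° = 286.1; c'Δl = 35.78; W sinα = 40.7
Slice 3: Δl = 2.2/cos17.9° = 2.312 m; N'_3 = 313·cos17.9° = 297.8; c'Δl = 37.22; W sinα = 96.2
Slice 4: Δl = 1.5/cos26.5° = 1.676 m; N'_4 = 192·cos26.5° = 171.8; c'Δl = 26.99; W sinα = 85.7
Slice 5: Δl = 2.8/cos37.6° = 3.534 m; N'_5 = 288·cos37.6° = 228.2; c'Δl = 56.90; W sinα = 175.7
Slice 6: Δl = 1.6/cos50.9° = 2.537 m; N'_6 = 101·cos50.9° = 63.7; c'Δl = 40.85; W sinα = 78.4
Slice 7: Δl = 1.2/cos61.9° = 2.548 m; N'_7 = 29·cos61.9° = 13.7; c'Δl = 41.02; W sinα = 25.6
Σc'Δl = 272.6 kN/m; ΣN' = 1155.3 kN/m; ΣW sinα = 500.1 kN/m
Resisting = 272.6 + 1155.3·tan20.7° = 272.6 + 436.6 = 709.1 kN/m
FS = 709.1 / 500.1 = 1.418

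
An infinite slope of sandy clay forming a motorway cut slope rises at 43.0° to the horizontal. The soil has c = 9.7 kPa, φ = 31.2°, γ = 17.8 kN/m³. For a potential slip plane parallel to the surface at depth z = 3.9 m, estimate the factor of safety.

For an infinite slope with a slip plane parallel to the surface (no pore pressure): FS = [c + γz cos²β tanφ] / [γz sinβ cosβ].
γz = 17.8·3.9 = 69.42 kN/m²
Numerator = 9.7 + 69.42·cos²43.0°·tan31.2° = 9.7 + 69.42·0.5349·0.6056 = 32.187 kPa
Denominator = 69.42·sin43.0°·cos43.0° = 69.42·0.6820·0.7314 = 34.625 kPa
FS = 32.187 / 34.625 = 0.930

FS = 0.93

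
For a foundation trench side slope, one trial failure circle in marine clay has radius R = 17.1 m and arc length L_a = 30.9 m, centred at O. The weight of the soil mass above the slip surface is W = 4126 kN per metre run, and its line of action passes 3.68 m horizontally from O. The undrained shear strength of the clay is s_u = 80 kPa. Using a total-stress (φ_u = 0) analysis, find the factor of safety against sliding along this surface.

FS = 2.78

Taking moments about the centre O, the resisting moment is provided by the undrained shear strength acting along the arc:
M_R = s_u·L_a·R = 80·30.90·17.1 = 42271.2 kN·m/m
M_D = W·d = 4126·3.68 = 15183.7 kN·m/m
FS = M_R / M_D = 42271.2 / 15183.7 = 2.784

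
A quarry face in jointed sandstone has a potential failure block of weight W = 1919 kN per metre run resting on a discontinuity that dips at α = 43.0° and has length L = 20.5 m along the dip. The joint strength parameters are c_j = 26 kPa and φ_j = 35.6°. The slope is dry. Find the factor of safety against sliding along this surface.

FS = 1.17

Resolving the block weight along and normal to the plane and applying the Mohr–Coulomb strength on the joint:
N' = W cosα = 1919·cos43.0° = 1403.5 kN/m
Driving force T = W sinα = 1919·sin43.0° = 1308.8 kN/m
Resisting force R = c_j·L + N'·tanφ_j = 26·20.5 + 1403.5·tan35.6° = 533.0 + 1004.8 = 1537.8 kN/m
FS = R / T = 1537.8 / 1308.8 = 1.175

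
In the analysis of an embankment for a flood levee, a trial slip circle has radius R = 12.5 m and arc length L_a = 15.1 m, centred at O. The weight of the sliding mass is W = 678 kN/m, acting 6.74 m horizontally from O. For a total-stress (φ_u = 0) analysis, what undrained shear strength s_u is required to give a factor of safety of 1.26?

s_u = 30.5 kPa

FS = s_u·L_a·R / (W·d), so s_u = FS·W·d / (L_a·R).
s_u = 1.26·678·6.74 / (15.10·12.5) = 5757.8 / 188.75 = 30.51 kPa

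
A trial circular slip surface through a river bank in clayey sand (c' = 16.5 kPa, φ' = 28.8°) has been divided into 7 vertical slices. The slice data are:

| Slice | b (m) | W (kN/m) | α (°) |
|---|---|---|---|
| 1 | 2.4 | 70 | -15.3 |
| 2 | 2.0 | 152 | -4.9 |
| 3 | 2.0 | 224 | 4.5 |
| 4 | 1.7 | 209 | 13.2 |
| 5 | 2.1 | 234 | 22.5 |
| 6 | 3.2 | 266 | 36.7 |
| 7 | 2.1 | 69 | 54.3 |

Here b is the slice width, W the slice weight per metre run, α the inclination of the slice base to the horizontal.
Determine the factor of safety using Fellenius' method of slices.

Ordinary method of slices: FS = Σ[c'·Δl_i + (W_i cosα_i)·tanφ'] / Σ W_i sinα_i, with Δl_i = b_i / cosα_i.
Slice 1: Δl = 2.4/cos(-15.3°) = 2.488 m; N'_1 = 70·cos(-15.3°) = 67.5; c'Δl = 41.06; W sinα = -18.5
Slice 2: Δl = 2.0/cos(-4.9°) = 2.007 m; N'_2 = 152·cos(-4.9°) = 151.4; c'Δl = 33.12; W sinα = -13.0
Slice 3: Δl = 2.0/cos4.5° = 2.006 m; N'_3 = 224·cos4.5° = 223.3; c'Δl = 33.10; W sinα = 17.6
Slice 4: Δl = 1.7/cos13.2° = 1.746 m; N'_4 = 209·cos13.2° = 203.5; c'Δl = 28.81; W sinα = 47.7
Slice 5: Δl = 2.1/cos22.5° = 2.273 m; N'_5 = 234·cos22.5° = 216.2; c'Δl = 37.50; W sinα = 89.5
Slice 6: Δl = 3.2/cos36.7° = 3.991 m; N'_6 = 266·cos36.7° = 213.3; c'Δl = 65.85; W sinα = 159.0
Slice 7: Δl = 2.1/cos54.3° = 3.599 m; N'_7 = 69·cos54.3° = 40.3; c'Δl = 59.38; W sinα = 56.0
Σc'Δl = 298.8 kN/m; ΣN' = 1115.5 kN/m; ΣW sinα = 338.4 kN/m
Resisting = 298.8 + 1115.5·tan28.8° = 298.8 + 613.2 = 912.1 kN/m
FS = 912.1 / 338.4 = 2.695

FS = 2.70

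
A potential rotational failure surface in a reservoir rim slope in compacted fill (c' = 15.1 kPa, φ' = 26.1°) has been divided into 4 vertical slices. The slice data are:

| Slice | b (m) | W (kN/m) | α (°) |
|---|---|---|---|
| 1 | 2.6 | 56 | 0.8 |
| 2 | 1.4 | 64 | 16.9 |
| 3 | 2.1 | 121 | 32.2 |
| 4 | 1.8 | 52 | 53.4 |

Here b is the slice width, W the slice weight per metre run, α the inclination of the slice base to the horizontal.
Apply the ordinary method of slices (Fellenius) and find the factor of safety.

Ordinary method of slices: FS = Σ[c'·Δl_i + (W_i cosα_i)·tanφ'] / Σ W_i sinα_i, with Δl_i = b_i / cosα_i.
Slice 1: Δl = 2.6/cos0.8° = 2.600 m; N'_1 = 56·cos0.8° = 56.0; c'Δl = 39.26; W sinα = 0.8
Slice 2: Δl = 1.4/cos16.9° = 1.463 m; N'_2 = 64·cos16.9° = 61.2; c'Δl = 22.09; W sinα = 18.6
Slice 3: Δl = 2.1/cos32.2° = 2.482 m; N'_3 = 121·cos32.2° = 102.4; c'Δl = 37.47; W sinα = 64.5
Slice 4: Δl = 1.8/cos53.4° = 3.019 m; N'_4 = 52·cos53.4° = 31.0; c'Δl = 45.59; W sinα = 41.7
Σc'Δl = 144.4 kN/m; ΣN' = 250.6 kN/m; ΣW sinα = 125.6 kN/m
Resisting = 144.4 + 250.6·tan26.1° = 144.4 + 122.8 = 267.2 kN/m
FS = 267.2 / 125.6 = 2.127

FS = 2.13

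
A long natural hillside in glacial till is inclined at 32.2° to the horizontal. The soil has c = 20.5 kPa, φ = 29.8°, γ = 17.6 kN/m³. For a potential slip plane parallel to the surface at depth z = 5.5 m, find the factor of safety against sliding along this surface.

FS = 1.38

For an infinite slope with a slip plane parallel to the surface (no pore pressure): FS = [c + γz cos²β tanφ] / [γz sinβ cosβ].
γz = 17.6·5.5 = 96.80 kN/m²
Numerator = 20.5 + 96.80·cos²32.2°·tan29.8° = 20.5 + 96.80·0.7160·0.5727 = 60.196 kPa
Denominator = 96.80·sin32.2°·cos32.2° = 96.80·0.5329·0.8462 = 43.649 kPa
FS = 60.196 / 43.649 = 1.379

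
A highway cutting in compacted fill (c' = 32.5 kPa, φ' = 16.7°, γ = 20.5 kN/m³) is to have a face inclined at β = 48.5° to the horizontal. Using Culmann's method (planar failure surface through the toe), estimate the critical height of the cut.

Culmann's analysis gives the critical failure plane at α_cr = (β + φ')/2 = (48.5 + 16.7)/2 = 32.6°, and the critical height
H_c = (4c'/γ) · sinβ cosφ' / [1 − cos(β − φ')]
    = (4·32.5/20.5) · sin48.5°·cos16.7° / [1 − cos(31.8°)]
    = 6.341 · 0.7490·0.9578 / [1 − 0.8499]
    = 6.341 · 0.7174 / 0.1501
    = 30.31 m

H_c = 30.31 m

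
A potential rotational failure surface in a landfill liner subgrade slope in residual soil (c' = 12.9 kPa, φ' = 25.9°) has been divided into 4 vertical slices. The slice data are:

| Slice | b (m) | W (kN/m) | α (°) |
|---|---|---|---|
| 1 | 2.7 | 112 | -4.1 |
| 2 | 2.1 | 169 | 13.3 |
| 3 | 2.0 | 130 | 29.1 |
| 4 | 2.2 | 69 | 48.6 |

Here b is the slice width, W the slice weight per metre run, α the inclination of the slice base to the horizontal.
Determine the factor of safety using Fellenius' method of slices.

Ordinary method of slices: FS = Σ[c'·Δl_i + (W_i cosα_i)·tanφ'] / Σ W_i sinα_i, with Δl_i = b_i / cosα_i.
Slice 1: Δl = 2.7/cos(-4.1°) = 2.707 m; N'_1 = 112·cos(-4.1°) = 111.7; c'Δl = 34.92; W sinα = -8.0
Slice 2: Δl = 2.1/cos13.3° = 2.158 m; N'_2 = 169·cos13.3° = 164.5; c'Δl = 27.84; W sinα = 38.9
Slice 3: Δl = 2.0/cos29.1° = 2.289 m; N'_3 = 130·cos29.1° = 113.6; c'Δl = 29.53; W sinα = 63.2
Slice 4: Δl = 2.2/cos48.6° = 3.327 m; N'_4 = 69·cos48.6° = 45.6; c'Δl = 42.91; W sinα = 51.8
Σc'Δl = 135.2 kN/m; ΣN' = 435.4 kN/m; ΣW sinα = 145.9 kN/m
Resisting = 135.2 + 435.4·tan25.9° = 135.2 + 211.4 = 346.6 kN/m
FS = 346.6 / 145.9 = 2.377

FS = 2.38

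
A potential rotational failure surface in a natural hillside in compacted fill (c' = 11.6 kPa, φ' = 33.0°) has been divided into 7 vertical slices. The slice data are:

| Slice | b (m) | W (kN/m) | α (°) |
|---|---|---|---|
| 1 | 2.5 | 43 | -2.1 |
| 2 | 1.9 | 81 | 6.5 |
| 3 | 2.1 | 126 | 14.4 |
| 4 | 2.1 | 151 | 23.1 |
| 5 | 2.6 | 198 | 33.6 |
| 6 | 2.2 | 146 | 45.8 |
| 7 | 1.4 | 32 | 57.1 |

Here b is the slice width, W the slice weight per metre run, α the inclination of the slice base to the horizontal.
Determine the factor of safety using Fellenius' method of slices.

Ordinary method of slices: FS = Σ[c'·Δl_i + (W_i cosα_i)·tanφ'] / Σ W_i sinα_i, with Δl_i = b_i / cosα_i.
Slice 1: Δl = 2.5/cos(-2.1°) = 2.502 m; N'_1 = 43·cos(-2.1°) = 43.0; c'Δl = 29.02; W sinα = -1.6
Slice 2: Δl = 1.9/cos6.5° = 1.912 m; N'_2 = 81·cos6.5° = 80.5; c'Δl = 22.18; W sinα = 9.2
Slice 3: Δl = 2.1/cos14.4° = 2.168 m; N'_3 = 126·cos14.4° = 122.0; c'Δl = 25.15; W sinα = 31.3
Slice 4: Δl = 2.1/cos23.1° = 2.283 m; N'_4 = 151·cos23.1° = 138.9; c'Δl = 26.48; W sinα = 59.2
Slice 5: Δl = 2.6/cos33.6° = 3.122 m; N'_5 = 198·cos33.6° = 164.9; c'Δl = 36.21; W sinα = 109.6
Slice 6: Δl = 2.2/cos45.8° = 3.156 m; N'_6 = 146·cos45.8° = 101.8; c'Δl = 36.61; W sinα = 104.7
Slice 7: Δl = 1.4/cos57.1° = 2.577 m; N'_7 = 32·cos57.1° = 17.4; c'Δl = 29.90; W sinα = 26.9
Σc'Δl = 205.5 kN/m; ΣN' = 668.5 kN/m; ΣW sinα = 339.3 kN/m
Resisting = 205.5 + 668.5·tan33.0° = 205.5 + 434.1 = 639.7 kN/m
FS = 639.7 / 339.3 = 1.885

FS = 1.89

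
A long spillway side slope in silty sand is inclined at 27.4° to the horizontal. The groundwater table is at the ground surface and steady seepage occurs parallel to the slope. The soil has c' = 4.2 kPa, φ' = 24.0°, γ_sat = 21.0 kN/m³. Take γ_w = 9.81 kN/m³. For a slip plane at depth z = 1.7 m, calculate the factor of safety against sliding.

With seepage parallel to the slope and the water table at the surface, the effective normal stress on the slip plane uses the buoyant unit weight γ' = γ_sat − γ_w while the driving shear stress uses γ_sat:
FS = [c' + γ' z cos²β tanφ'] / [γ_sat z sinβ cosβ]
γ' = 21.0 − 9.81 = 11.19 kN/m³
Numerator = 4.2 + 11.19·1.7·cos²27.4°·tan24.0° = 4.2 + 11.19·1.7·0.7882·0.4452 = 10.876 kPa
Denominator = 21.0·1.7·sin27.4°·cos27.4° = 21.0·1.7·0.4602·0.8878 = 14.586 kPa
FS = 10.876 / 14.586 = 0.746

FS = 0.75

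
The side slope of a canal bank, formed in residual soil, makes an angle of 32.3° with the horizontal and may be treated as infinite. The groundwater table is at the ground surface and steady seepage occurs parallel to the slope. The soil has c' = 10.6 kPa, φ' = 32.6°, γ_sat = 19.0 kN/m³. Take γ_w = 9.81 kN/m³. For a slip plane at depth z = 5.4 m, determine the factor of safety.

With seepage parallel to the slope and the water table at the surface, the effective normal stress on the slip plane uses the buoyant unit weight γ' = γ_sat − γ_w while the driving shear stress uses γ_sat:
FS = [c' + γ' z cos²β tanφ'] / [γ_sat z sinβ cosβ]
γ' = 19.0 − 9.81 = 9.19 kN/m³
Numerator = 10.6 + 9.19·5.4·cos²32.3°·tan32.6° = 10.6 + 9.19·5.4·0.7145·0.6395 = 33.275 kPa
Denominator = 19.0·5.4·sin32.3°·cos32.3° = 19.0·5.4·0.5344·0.8453 = 46.341 kPa
FS = 33.275 / 46.341 = 0.718

FS = 0.72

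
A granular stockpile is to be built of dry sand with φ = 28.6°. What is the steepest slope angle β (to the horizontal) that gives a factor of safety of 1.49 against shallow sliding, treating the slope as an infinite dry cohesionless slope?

β = 20.1°

For an infinite dry cohesionless slope FS = tanφ/tanβ, so tanβ = tanφ / FS.
tanβ = tan28.6° / 1.49 = 0.5452 / 1.49 = 0.3659
β = arctan(0.3659) = 20.10°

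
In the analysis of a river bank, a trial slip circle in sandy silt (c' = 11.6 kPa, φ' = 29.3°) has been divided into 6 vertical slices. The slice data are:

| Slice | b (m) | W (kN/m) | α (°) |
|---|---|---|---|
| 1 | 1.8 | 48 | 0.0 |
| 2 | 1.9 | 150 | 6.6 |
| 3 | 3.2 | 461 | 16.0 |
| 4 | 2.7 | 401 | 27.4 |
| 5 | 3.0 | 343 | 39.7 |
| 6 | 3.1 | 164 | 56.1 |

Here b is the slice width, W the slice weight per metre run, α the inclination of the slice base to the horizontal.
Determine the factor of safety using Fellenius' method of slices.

FS = 1.44

Ordinary method of slices: FS = Σ[c'·Δl_i + (W_i cosα_i)·tanφ'] / Σ W_i sinα_i, with Δl_i = b_i / cosα_i.
Slice 1: Δl = 1.8/cos0.0° = 1.800 m; N'_1 = 48·cos0.0° = 48.0; c'Δl = 20.88; W sinα = 0.0
Slice 2: Δl = 1.9/cos6.6° = 1.913 m; N'_2 = 150·cos6.6° = 149.0; c'Δl = 22.19; W sinα = 17.2
Slice 3: Δl = 3.2/cos16.0° = 3.329 m; N'_3 = 461·cos16.0° = 443.1; c'Δl = 38.62; W sinα = 127.1
Slice 4: Δl = 2.7/cos27.4° = 3.041 m; N'_4 = 401·cos27.4° = 356.0; c'Δl = 35.28; W sinα = 184.5
Slice 5: Δl = 3.0/cos39.7° = 3.899 m; N'_5 = 343·cos39.7° = 263.9; c'Δl = 45.23; W sinα = 219.1
Slice 6: Δl = 3.1/cos56.1° = 5.558 m; N'_6 = 164·cos56.1° = 91.5; c'Δl = 64.47; W sinα = 136.1
Σc'Δl = 226.7 kN/m; ΣN' = 1351.5 kN/m; ΣW sinα = 684.1 kN/m
Resisting = 226.7 + 1351.5·tan29.3° = 226.7 + 758.4 = 985.1 kN/m
FS = 985.1 / 684.1 = 1.440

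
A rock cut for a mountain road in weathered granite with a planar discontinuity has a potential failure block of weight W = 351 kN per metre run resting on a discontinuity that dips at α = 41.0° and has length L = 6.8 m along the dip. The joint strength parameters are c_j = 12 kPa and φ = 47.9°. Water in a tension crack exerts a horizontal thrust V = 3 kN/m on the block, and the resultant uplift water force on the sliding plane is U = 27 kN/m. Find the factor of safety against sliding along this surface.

FS = 1.47

Resolving the block weight along and normal to the plane and applying the Mohr–Coulomb strength on the joint:
N' = W cosα − U − V sinα = 351·cos41.0° − 27 − 3·sin41.0° = 235.9 kN/m
Driving force T = W sinα + V cosα = 351·sin41.0° + 3·cos41.0° = 232.5 kN/m
Resisting force R = c_j·L + N'·tanφ = 12·6.8 + 235.9·tan47.9° = 81.6 + 261.1 = 342.7 kN/m
FS = R / T = 342.7 / 232.5 = 1.474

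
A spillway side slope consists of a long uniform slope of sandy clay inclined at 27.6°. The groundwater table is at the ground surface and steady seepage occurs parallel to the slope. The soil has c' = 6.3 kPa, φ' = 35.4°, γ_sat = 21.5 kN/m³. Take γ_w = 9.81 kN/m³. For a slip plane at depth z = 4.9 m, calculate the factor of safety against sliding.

FS = 0.88

With seepage parallel to the slope and the water table at the surface, the effective normal stress on the slip plane uses the buoyant unit weight γ' = γ_sat − γ_w while the driving shear stress uses γ_sat:
FS = [c' + γ' z cos²β tanφ'] / [γ_sat z sinβ cosβ]
γ' = 21.5 − 9.81 = 11.69 kN/m³
Numerator = 6.3 + 11.69·4.9·cos²27.6°·tan35.4° = 6.3 + 11.69·4.9·0.7854·0.7107 = 38.270 kPa
Denominator = 21.5·4.9·sin27.6°·cos27.6° = 21.5·4.9·0.4633·0.8862 = 43.254 kPa
FS = 38.270 / 43.254 = 0.885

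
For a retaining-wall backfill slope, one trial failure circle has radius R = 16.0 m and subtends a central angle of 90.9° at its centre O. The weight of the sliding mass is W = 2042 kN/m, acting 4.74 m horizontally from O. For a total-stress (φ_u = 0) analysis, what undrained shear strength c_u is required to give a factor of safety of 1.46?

c_u = 34.8 kPa

FS = c_u·L_a·R / (W·d), so c_u = FS·W·d / (L_a·R).
Arc length L_a = R·θ = 16.0·(90.9°·π/180) = 16.0·1.5865 = 25.38 m
c_u = 1.46·2042·4.74 / (25.38·16.0) = 14131.5 / 406.15 = 34.79 kPa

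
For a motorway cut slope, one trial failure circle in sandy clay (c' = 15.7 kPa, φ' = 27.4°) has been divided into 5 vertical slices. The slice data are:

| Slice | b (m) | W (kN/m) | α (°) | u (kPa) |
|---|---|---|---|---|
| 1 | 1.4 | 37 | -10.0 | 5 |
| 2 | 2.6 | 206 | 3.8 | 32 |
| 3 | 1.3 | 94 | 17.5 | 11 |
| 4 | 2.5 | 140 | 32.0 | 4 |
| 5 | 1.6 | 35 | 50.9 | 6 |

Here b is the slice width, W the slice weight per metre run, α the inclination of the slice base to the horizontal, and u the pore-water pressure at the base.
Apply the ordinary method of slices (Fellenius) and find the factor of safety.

FS = 2.54

Ordinary method of slices: FS = Σ[c'·Δl_i + (W_i cosα_i − u_i·Δl_i)·tanφ'] / Σ W_i sinα_i, with Δl_i = b_i / cosα_i.
Slice 1: Δl = 1.4/cos(-10.0°) = 1.422 m; N'_1 = 37·cos(-10.0°) − 5·1.422 = 29.3; c'Δl = 22.32; W sinα = -6.4
Slice 2: Δl = 2.6/cos3.8° = 2.606 m; N'_2 = 206·cos3.8° − 32·2.606 = 122.2; c'Δl = 40.91; W sinα = 13.7
Slice 3: Δl = 1.3/cos17.5° = 1.363 m; N'_3 = 94·cos17.5° − 11·1.363 = 74.7; c'Δl = 21.40; W sinα = 28.3
Slice 4: Δl = 2.5/cos32.0° = 2.948 m; N'_4 = 140·cos32.0° − 4·2.948 = 106.9; c'Δl = 46.28; W sinα = 74.2
Slice 5: Δl = 1.6/cos50.9° = 2.537 m; N'_5 = 35·cos50.9° − 6·2.537 = 6.9; c'Δl = 39.83; W sinα = 27.2
Σc'Δl = 170.7 kN/m; ΣN' = 339.9 kN/m; ΣW sinα = 136.8 kN/m
Resisting = 170.7 + 339.9·tan27.4° = 170.7 + 176.2 = 346.9 kN/m
FS = 346.9 / 136.8 = 2.535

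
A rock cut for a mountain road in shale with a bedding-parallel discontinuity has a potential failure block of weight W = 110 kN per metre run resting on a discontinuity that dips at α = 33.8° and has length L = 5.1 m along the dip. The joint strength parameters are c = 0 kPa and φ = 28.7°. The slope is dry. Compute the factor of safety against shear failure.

FS = 0.82

Resolving the block weight along and normal to the plane and applying the Mohr–Coulomb strength on the joint:
N' = W cosα = 110·cos33.8° = 91.4 kN/m
Driving force T = W sinα = 110·sin33.8° = 61.2 kN/m
Resisting force R = c·L + N'·tanφ = 0·5.1 + 91.4·tan28.7° = 0.0 + 50.0 = 50.0 kN/m
FS = R / T = 50.0 / 61.2 = 0.818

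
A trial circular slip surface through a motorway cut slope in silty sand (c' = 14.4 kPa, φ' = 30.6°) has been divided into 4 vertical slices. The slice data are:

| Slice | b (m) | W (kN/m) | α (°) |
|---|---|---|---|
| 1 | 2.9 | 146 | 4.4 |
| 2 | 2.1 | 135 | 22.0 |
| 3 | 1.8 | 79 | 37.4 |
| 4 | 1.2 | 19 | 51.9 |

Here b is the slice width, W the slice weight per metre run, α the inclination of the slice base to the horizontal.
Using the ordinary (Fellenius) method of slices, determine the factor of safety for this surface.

Ordinary method of slices: FS = Σ[c'·Δl_i + (W_i cosα_i)·tanφ'] / Σ W_i sinα_i, with Δl_i = b_i / cosα_i.
Slice 1: Δl = 2.9/cos4.4° = 2.909 m; N'_1 = 146·cos4.4° = 145.6; c'Δl = 41.88; W sinα = 11.2
Slice 2: Δl = 2.1/cos22.0° = 2.265 m; N'_2 = 135·cos22.0° = 125.2; c'Δl = 32.61; W sinα = 50.6
Slice 3: Δl = 1.8/cos37.4° = 2.266 m; N'_3 = 79·cos37.4° = 62.8; c'Δl = 32.63; W sinα = 48.0
Slice 4: Δl = 1.2/cos51.9° = 1.945 m; N'_4 = 19·cos51.9° = 11.7; c'Δl = 28.00; W sinα = 15.0
Σc'Δl = 135.1 kN/m; ΣN' = 345.2 kN/m; ΣW sinα = 124.7 kN/m
Resisting = 135.1 + 345.2·tan30.6° = 135.1 + 204.2 = 339.3 kN/m
FS = 339.3 / 124.7 = 2.721

FS = 2.72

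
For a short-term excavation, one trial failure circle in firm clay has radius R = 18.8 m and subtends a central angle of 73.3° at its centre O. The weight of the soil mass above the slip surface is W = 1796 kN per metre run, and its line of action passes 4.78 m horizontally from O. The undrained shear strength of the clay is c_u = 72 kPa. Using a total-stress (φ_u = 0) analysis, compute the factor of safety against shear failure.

FS = 3.79

Taking moments about the centre O, the resisting moment is provided by the undrained shear strength acting along the arc:
Arc length L_a = R·θ = 18.8·(73.3°·π/180) = 18.8·1.2793 = 24.05 m
M_R = c_u·L_a·R = 72·24.05·18.8 = 32555.9 kN·m/m
M_D = W·d = 1796·4.78 = 8584.9 kN·m/m
FS = M_R / M_D = 32555.9 / 8584.9 = 3.792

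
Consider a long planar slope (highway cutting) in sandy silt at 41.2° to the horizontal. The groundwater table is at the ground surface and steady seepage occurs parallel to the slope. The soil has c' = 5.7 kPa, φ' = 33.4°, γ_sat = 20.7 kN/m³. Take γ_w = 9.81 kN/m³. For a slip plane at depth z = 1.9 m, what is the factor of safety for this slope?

FS = 0.69

With seepage parallel to the slope and the water table at the surface, the effective normal stress on the slip plane uses the buoyant unit weight γ' = γ_sat − γ_w while the driving shear stress uses γ_sat:
FS = [c' + γ' z cos²β tanφ'] / [γ_sat z sinβ cosβ]
γ' = 20.7 − 9.81 = 10.89 kN/m³
Numerator = 5.7 + 10.89·1.9·cos²41.2°·tan33.4° = 5.7 + 10.89·1.9·0.5661·0.6594 = 13.424 kPa
Denominator = 20.7·1.9·sin41.2°·cos41.2° = 20.7·1.9·0.6587·0.7524 = 19.492 kPa
FS = 13.424 / 19.492 = 0.689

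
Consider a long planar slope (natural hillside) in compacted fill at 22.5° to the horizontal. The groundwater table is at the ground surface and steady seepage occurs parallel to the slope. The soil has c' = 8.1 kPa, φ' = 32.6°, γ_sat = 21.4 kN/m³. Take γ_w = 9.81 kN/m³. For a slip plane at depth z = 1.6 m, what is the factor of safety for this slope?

FS = 1.51

With seepage parallel to the slope and the water table at the surface, the effective normal stress on the slip plane uses the buoyant unit weight γ' = γ_sat − γ_w while the driving shear stress uses γ_sat:
FS = [c' + γ' z cos²β tanφ'] / [γ_sat z sinβ cosβ]
γ' = 21.4 − 9.81 = 11.59 kN/m³
Numerator = 8.1 + 11.59·1.6·cos²22.5°·tan32.6° = 8.1 + 11.59·1.6·0.8536·0.6395 = 18.223 kPa
Denominator = 21.4·1.6·sin22.5°·cos22.5° = 21.4·1.6·0.3827·0.9239 = 12.106 kPa
FS = 18.223 / 12.106 = 1.505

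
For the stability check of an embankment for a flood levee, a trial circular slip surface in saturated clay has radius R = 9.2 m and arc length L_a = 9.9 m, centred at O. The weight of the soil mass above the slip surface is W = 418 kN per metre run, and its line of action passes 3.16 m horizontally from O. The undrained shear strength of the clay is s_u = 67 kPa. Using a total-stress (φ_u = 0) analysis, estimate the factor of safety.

Taking moments about the centre O, the resisting moment is provided by the undrained shear strength acting along the arc:
M_R = s_u·L_a·R = 67·9.90·9.2 = 6102.4 kN·m/m
M_D = W·d = 418·3.16 = 1320.9 kN·m/m
FS = M_R / M_D = 6102.4 / 1320.9 = 4.620

FS = 4.62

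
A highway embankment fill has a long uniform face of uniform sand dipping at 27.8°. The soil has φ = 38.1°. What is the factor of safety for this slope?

FS = 1.49

For a dry cohesionless infinite slope the factor of safety is FS = tanφ / tanβ.
FS = tan38.1° / tan27.8° = 0.7841 / 0.5272 = 1.487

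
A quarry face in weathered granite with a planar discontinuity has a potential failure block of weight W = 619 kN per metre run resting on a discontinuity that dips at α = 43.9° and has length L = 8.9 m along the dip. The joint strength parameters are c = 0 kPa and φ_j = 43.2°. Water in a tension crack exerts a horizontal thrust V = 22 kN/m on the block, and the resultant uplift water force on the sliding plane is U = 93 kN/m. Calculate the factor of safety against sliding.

Resolving the block weight along and normal to the plane and applying the Mohr–Coulomb strength on the joint:
N' = W cosα − U − V sinα = 619·cos43.9° − 93 − 22·sin43.9° = 337.8 kN/m
Driving force T = W sinα + V cosα = 619·sin43.9° + 22·cos43.9° = 445.1 kN/m
Resisting force R = c·L + N'·tanφ_j = 0·8.9 + 337.8·tan43.2° = 0.0 + 317.2 = 317.2 kN/m
FS = R / T = 317.2 / 445.1 = 0.713

FS = 0.71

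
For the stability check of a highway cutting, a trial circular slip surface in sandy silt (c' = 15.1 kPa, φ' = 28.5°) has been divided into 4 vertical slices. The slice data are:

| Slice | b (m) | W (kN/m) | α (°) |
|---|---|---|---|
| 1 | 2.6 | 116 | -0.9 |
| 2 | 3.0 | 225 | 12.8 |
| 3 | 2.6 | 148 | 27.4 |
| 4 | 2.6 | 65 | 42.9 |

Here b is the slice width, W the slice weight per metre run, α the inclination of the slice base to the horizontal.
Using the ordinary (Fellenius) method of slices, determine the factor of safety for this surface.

FS = 2.89

Ordinary method of slices: FS = Σ[c'·Δl_i + (W_i cosα_i)·tanφ'] / Σ W_i sinα_i, with Δl_i = b_i / cosα_i.
Slice 1: Δl = 2.6/cos(-0.9°) = 2.600 m; N'_1 = 116·cos(-0.9°) = 116.0; c'Δl = 39.26; W sinα = -1.8
Slice 2: Δl = 3.0/cos12.8° = 3.076 m; N'_2 = 225·cos12.8° = 219.4; c'Δl = 46.45; W sinα = 49.8
Slice 3: Δl = 2.6/cos27.4° = 2.929 m; N'_3 = 148·cos27.4° = 131.4; c'Δl = 44.22; W sinα = 68.1
Slice 4: Δl = 2.6/cos42.9° = 3.549 m; N'_4 = 65·cos42.9° = 47.6; c'Δl = 53.59; W sinα = 44.2
Σc'Δl = 183.5 kN/m; ΣN' = 514.4 kN/m; ΣW sinα = 160.4 kN/m
Resisting = 183.5 + 514.4·tan28.5° = 183.5 + 279.3 = 462.8 kN/m
FS = 462.8 / 160.4 = 2.886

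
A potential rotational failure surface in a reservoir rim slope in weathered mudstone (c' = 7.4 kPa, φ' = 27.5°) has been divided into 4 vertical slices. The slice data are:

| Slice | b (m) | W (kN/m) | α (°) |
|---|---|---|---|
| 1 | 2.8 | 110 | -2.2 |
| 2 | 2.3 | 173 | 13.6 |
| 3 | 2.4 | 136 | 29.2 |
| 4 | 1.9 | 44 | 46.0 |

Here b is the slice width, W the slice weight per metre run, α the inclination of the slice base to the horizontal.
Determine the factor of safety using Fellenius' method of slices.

FS = 2.24

Ordinary method of slices: FS = Σ[c'·Δl_i + (W_i cosα_i)·tanφ'] / Σ W_i sinα_i, with Δl_i = b_i / cosα_i.
Slice 1: Δl = 2.8/cos(-2.2°) = 2.802 m; N'_1 = 110·cos(-2.2°) = 109.9; c'Δl = 20.74; W sinα = -4.2
Slice 2: Δl = 2.3/cos13.6° = 2.366 m; N'_2 = 173·cos13.6° = 168.1; c'Δl = 17.51; W sinα = 40.7
Slice 3: Δl = 2.4/cos29.2° = 2.749 m; N'_3 = 136·cos29.2° = 118.7; c'Δl = 20.35; W sinα = 66.3
Slice 4: Δl = 1.9/cos46.0° = 2.735 m; N'_4 = 44·cos46.0° = 30.6; c'Δl = 20.24; W sinα = 31.7
Σc'Δl = 78.8 kN/m; ΣN' = 427.4 kN/m; ΣW sinα = 134.5 kN/m
Resisting = 78.8 + 427.4·tan27.5° = 78.8 + 222.5 = 301.3 kN/m
FS = 301.3 / 134.5 = 2.241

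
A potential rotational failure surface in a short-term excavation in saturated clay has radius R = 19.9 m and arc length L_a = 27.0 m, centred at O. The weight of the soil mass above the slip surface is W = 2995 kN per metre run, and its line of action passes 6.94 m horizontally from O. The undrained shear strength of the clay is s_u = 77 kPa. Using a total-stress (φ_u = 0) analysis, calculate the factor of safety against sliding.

FS = 1.99

Taking moments about the centre O, the resisting moment is provided by the undrained shear strength acting along the arc:
M_R = s_u·L_a·R = 77·27.00·19.9 = 41372.1 kN·m/m
M_D = W·d = 2995·6.94 = 20785.3 kN·m/m
FS = M_R / M_D = 41372.1 / 20785.3 = 1.990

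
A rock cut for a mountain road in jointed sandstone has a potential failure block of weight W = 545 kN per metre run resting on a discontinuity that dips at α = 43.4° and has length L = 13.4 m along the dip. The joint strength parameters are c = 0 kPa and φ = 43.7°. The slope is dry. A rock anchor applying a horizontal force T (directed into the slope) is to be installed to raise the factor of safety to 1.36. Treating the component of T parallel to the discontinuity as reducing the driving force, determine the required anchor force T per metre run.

Resolving forces along and normal to the sliding plane, with the horizontal anchor force T adding T·sinα to the effective normal force and T·cosα acting up the plane against the driving force:
FS = [cL + (W cosα + T sinα) tanφ] / [W sinα − T cosα]
Without the anchor: N' = 396.0 kN/m, driving T_d = 374.5 kN/m, resisting R = 0·13.4 + 396.0·tan43.7° = 378.4 kN/m, FS = 1.01.
Setting FS = 1.36 and solving for T:
1.36·(374.5 − T cos43.4°) = 378.4 + T sin43.4°·tan43.7°
T·(sin43.4°·tan43.7° + 1.36·cos43.4°) = 1.36·374.5 − 378.4
T·(0.6871·0.9556 + 1.36·0.7266) = 509.3 − 378.4 = 130.9
T·1.6447 = 130.9
T = 79.6 kN/m

T = 80 kN/m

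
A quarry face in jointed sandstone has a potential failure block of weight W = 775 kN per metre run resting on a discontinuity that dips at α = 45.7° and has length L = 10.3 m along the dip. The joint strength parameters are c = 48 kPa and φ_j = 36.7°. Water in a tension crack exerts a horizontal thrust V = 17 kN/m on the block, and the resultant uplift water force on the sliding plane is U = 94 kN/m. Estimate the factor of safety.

FS = 1.45

Resolving the block weight along and normal to the plane and applying the Mohr–Coulomb strength on the joint:
N' = W cosα − U − V sinα = 775·cos45.7° − 94 − 17·sin45.7° = 435.1 kN/m
Driving force T = W sinα + V cosα = 775·sin45.7° + 17·cos45.7° = 566.5 kN/m
Resisting force R = c·L + N'·tanφ_j = 48·10.3 + 435.1·tan36.7° = 494.4 + 324.3 = 818.7 kN/m
FS = R / T = 818.7 / 566.5 = 1.445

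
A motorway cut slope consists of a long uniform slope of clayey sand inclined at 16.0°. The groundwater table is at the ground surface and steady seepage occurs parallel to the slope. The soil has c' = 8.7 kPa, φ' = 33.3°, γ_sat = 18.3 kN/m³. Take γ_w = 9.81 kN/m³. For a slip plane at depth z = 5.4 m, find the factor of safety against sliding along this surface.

FS = 1.40

With seepage parallel to the slope and the water table at the surface, the effective normal stress on the slip plane uses the buoyant unit weight γ' = γ_sat − γ_w while the driving shear stress uses γ_sat:
FS = [c' + γ' z cos²β tanφ'] / [γ_sat z sinβ cosβ]
γ' = 18.3 − 9.81 = 8.49 kN/m³
Numerator = 8.7 + 8.49·5.4·cos²16.0°·tan33.3° = 8.7 + 8.49·5.4·0.9240·0.6569 = 36.527 kPa
Denominator = 18.3·5.4·sin16.0°·cos16.0° = 18.3·5.4·0.2756·0.9613 = 26.183 kPa
FS = 36.527 / 26.183 = 1.395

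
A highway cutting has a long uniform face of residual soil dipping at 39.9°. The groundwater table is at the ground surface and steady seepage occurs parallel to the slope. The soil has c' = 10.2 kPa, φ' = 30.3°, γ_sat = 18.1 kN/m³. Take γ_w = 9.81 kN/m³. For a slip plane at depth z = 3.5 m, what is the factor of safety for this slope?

FS = 0.65

With seepage parallel to the slope and the water table at the surface, the effective normal stress on the slip plane uses the buoyant unit weight γ' = γ_sat − γ_w while the driving shear stress uses γ_sat:
FS = [c' + γ' z cos²β tanφ'] / [γ_sat z sinβ cosβ]
γ' = 18.1 − 9.81 = 8.29 kN/m³
Numerator = 10.2 + 8.29·3.5·cos²39.9°·tan30.3° = 10.2 + 8.29·3.5·0.5885·0.5844 = 20.179 kPa
Denominator = 18.1·3.5·sin39.9°·cos39.9° = 18.1·3.5·0.6414·0.7672 = 31.174 kPa
FS = 20.179 / 31.174 = 0.647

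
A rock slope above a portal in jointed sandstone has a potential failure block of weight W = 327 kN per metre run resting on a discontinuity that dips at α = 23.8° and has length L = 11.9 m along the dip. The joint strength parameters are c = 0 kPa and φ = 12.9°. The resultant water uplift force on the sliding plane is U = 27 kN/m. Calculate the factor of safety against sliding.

FS = 0.47

Resolving the block weight along and normal to the plane and applying the Mohr–Coulomb strength on the joint:
N' = W cosα − U = 327·cos23.8° − 27 = 272.2 kN/m
Driving force T = W sinα = 327·sin23.8° = 132.0 kN/m
Resisting force R = c·L + N'·tanφ = 0·11.9 + 272.2·tan12.9° = 0.0 + 62.3 = 62.3 kN/m
FS = R / T = 62.3 / 132.0 = 0.472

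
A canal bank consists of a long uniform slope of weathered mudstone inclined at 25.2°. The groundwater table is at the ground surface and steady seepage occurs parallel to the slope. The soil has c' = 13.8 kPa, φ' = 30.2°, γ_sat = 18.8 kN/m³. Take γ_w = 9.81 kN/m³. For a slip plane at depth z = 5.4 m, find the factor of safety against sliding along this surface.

FS = 0.94

With seepage parallel to the slope and the water table at the surface, the effective normal stress on the slip plane uses the buoyant unit weight γ' = γ_sat − γ_w while the driving shear stress uses γ_sat:
FS = [c' + γ' z cos²β tanφ'] / [γ_sat z sinβ cosβ]
γ' = 18.8 − 9.81 = 8.99 kN/m³
Numerator = 13.8 + 8.99·5.4·cos²25.2°·tan30.2° = 13.8 + 8.99·5.4·0.8187·0.5820 = 36.932 kPa
Denominator = 18.8·5.4·sin25.2°·cos25.2° = 18.8·5.4·0.4258·0.9048 = 39.111 kPa
FS = 36.932 / 39.111 = 0.944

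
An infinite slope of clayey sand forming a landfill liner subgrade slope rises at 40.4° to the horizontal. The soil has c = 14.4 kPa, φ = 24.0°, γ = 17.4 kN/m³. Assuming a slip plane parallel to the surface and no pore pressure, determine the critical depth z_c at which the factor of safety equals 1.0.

z_c = 3.52 m

Setting FS = 1.00 in FS = [c + γz cos²β tanφ] / [γz sinβ cosβ] and solving for z:
z = c / [γ cosβ (FS·sinβ − cosβ·tanφ)]
  = 14.4 / [17.4·cos40.4°·(1.00·sin40.4° − cos40.4°·tan24.0°)]
  = 14.4 / [17.4·0.7615·(1.00·0.6481 − 0.7615·0.4452)]
  = 14.4 / 4.0953 = 3.516 m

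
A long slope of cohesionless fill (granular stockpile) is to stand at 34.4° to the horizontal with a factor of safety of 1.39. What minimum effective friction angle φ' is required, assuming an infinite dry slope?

FS = tanφ'/tanβ ⇒ tanφ' = FS · tanβ = 1.39 · tan34.4° = 0.9518
φ' = arctan(0.9518) = 43.58°

φ' = 43.6°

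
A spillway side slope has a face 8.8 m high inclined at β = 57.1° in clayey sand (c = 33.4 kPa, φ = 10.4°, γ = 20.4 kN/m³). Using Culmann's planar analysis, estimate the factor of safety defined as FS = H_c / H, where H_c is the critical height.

FS = 1.96

H_c = (4c/γ) · sinβ cosφ / [1 − cos(β − φ)]
    = (4·33.4/20.4) · sin57.1°·cos10.4° / [1 − cos46.7°]
    = 6.549 · 0.8258 / 0.3142 = 17.21 m
FS = H_c / H = 17.21 / 8.8 = 1.956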